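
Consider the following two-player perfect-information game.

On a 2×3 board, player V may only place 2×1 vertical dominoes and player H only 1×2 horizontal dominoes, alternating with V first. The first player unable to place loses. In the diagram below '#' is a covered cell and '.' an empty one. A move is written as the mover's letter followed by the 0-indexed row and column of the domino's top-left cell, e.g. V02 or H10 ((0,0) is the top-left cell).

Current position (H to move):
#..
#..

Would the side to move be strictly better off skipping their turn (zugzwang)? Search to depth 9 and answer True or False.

zugzwang(#../#.., H) = False

[#../#..] H move#1: H01:+1/###/#..*, H11:+1/#../###
[###/#..] end (terminal -1, V#2); searched #../#.. to 9
if H skipped the turn, V would face:
~ [#../#..] V move#1: V01:+1/##./##.*, V02:+1/#.#/#.#
~ [##./##.] end (terminal -1, H#2); searched #../#.. to 9
compare (H): move=+1 vs pass=-1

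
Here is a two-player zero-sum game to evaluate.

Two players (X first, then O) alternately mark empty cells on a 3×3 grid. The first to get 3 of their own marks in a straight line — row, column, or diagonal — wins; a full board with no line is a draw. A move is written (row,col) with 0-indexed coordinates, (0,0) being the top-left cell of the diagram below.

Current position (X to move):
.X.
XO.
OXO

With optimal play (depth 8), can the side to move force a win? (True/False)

p1 X@[.X./XO./OXO]: (0,0)[XX./XO./OXO]-1* (0,2)[.XX/XO./OXO]-1 (1,2)[.X./XOX/OXO]-1
p2 O@[XX./XO./OXO]: (0,2)[XXO/XO./OXO]+1* (1,2)[XX./XOO/OXO]-1
p3 X@[XXO/XO./OXO] terminal -1; root [.X./XO./OXO] d8

X winning at [.X./XO./OXO]: False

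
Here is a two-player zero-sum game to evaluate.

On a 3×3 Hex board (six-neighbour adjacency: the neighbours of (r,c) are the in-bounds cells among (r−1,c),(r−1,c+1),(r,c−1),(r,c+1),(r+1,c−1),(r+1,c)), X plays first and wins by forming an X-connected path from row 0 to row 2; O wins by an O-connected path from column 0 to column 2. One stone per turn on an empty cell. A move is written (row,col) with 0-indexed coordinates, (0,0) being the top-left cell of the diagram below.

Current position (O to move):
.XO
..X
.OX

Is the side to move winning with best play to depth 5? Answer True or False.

O winning at [.XO/..X/.OX]: True

ply 1, O at .XO/..X/.OX | (0,0)=-1→OXO/..X/.OX; (1,0)=-1→.XO/O.X/.OX; (1,1)=+1→.XO/.OX/.OX*; (2,0)=-1→.XO/..X/OOX
ply 2, X at .XO/.OX/.OX | (0,0)=-1→XXO/.OX/.OX*; (1,0)=-1→.XO/XOX/.OX; (2,0)=-1→.XO/.OX/XOX
ply 3, O at XXO/.OX/.OX | (1,0)=+1→XXO/OOX/.OX*; (2,0)=+1→XXO/.OX/OOX
ply 4: XXO/OOX/.OX is terminal -1 (X); from .XO/..X/.OX depth 5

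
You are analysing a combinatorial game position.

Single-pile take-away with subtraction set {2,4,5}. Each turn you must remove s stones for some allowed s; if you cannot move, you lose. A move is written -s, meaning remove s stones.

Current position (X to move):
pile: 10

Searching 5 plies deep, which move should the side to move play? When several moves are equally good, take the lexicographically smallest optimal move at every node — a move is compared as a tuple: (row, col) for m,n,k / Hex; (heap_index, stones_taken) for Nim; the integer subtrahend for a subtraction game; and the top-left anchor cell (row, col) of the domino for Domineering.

X's best at [10]: -2

ply 1, X at 10 | -2=+1→8*; -4=-1→6; -5=-1→5
ply 2, O at 8 | -2=-1→6*; -4=-1→4; -5=-1→3
ply 3, X at 6 | -2=-1→4; -4=-1→2; -5=+1→1*
ply 4: 1 is terminal -1 (O); from 10 depth 5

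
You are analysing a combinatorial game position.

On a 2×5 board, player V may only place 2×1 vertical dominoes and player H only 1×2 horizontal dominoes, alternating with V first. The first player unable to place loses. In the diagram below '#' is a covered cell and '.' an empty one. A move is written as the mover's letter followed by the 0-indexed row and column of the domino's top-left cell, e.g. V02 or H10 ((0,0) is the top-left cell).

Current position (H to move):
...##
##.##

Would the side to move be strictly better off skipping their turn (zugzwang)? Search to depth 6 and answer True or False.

zugzwang(...##/##.##, H) = False

[...##/##.##] H move#1: H00:-1/##.##/##.##, H01:+1/.####/##.##*
[.####/##.##] end (terminal -1, V#2); searched ...##/##.## to 6
if H skipped the turn, V would face:
~ [...##/##.##] V move#1: V02:-1/..###/#####*
~ [..###/#####] H move#2: H00:+1/#####/#####*
~ [#####/#####] end (terminal -1, V#3); searched ...##/##.## to 6
compare (H): move=+1 vs pass=+1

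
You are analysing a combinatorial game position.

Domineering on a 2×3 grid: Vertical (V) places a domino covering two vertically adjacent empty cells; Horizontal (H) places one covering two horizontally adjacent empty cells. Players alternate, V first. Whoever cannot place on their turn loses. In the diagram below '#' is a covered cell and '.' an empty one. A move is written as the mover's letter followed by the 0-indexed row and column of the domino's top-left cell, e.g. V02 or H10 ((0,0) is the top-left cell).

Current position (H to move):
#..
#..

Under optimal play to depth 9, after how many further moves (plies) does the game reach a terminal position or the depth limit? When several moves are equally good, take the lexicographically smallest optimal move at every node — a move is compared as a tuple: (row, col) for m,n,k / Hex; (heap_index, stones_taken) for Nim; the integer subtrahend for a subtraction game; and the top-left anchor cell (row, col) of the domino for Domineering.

p1 H@[#../#..]: H01[###/#..]+1* H11[#../###]+1
p2 V@[###/#..] terminal -1; root [#../#..] d9

PV length from [#../#..]: 1 ply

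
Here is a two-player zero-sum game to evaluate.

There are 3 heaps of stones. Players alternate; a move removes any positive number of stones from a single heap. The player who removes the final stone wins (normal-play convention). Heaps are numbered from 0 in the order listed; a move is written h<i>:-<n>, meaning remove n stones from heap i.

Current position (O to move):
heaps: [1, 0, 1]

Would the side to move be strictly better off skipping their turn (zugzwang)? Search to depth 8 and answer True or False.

zugzwang((1,0,1), O) = True

ply 1, O at (1,0,1) | h0:-1=-1→(0,0,1)*; h2:-1=-1→(1,0,0)
ply 2, X at (0,0,1) | h2:-1=+1→(0,0,0)*
ply 3: (0,0,0) is terminal -1 (O); from (1,0,1) depth 8
pass branch (X moves first from the same position):
  | ply 1, X at (1,0,1) | h0:-1=-1→(0,0,1)*; h2:-1=-1→(1,0,0)
  | ply 2, O at (0,0,1) | h2:-1=+1→(0,0,0)*
  | ply 3: (0,0,0) is terminal -1 (X); from (1,0,1) depth 8
O moving scores -1; O passing scores +1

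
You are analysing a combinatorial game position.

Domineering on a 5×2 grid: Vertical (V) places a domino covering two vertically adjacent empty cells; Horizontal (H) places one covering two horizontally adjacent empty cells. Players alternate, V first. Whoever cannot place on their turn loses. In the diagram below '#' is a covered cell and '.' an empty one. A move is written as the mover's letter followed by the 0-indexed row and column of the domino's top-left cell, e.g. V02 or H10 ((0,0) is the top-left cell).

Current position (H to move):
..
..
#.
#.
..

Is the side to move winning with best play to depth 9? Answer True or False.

ply 1, H at ../../#./#./.. | H00=+1→##/../#./#./..*; H10=+1→../##/#./#./..; H40=-1→../../#./#./##
ply 2, V at ##/../#./#./.. | V11=-1→##/.#/##/#./..*; V21=-1→##/../##/##/..; V31=-1→##/../#./##/.#
ply 3, H at ##/.#/##/#./.. | H40=+1→##/.#/##/#./##*
ply 4: ##/.#/##/#./## is terminal -1 (V); from ../../#./#./.. depth 9

H winning at [../../#./#./..]: True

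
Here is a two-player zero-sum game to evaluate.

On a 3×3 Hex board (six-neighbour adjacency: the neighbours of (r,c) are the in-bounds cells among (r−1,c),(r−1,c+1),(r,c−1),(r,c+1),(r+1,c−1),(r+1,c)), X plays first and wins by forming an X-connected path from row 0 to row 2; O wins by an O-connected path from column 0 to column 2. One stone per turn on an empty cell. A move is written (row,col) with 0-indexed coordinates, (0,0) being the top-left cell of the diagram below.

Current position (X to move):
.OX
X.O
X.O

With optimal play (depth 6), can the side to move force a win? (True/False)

[.OX/X.O/X.O] X move#1: (0,0):+1/XOX/X.O/X.O*, (1,1):+1/.OX/XXO/X.O, (2,1):+1/.OX/X.O/XXO
[XOX/X.O/X.O] end (terminal -1, O#2); searched .OX/X.O/X.O to 6

X winning at [.OX/X.O/X.O]: True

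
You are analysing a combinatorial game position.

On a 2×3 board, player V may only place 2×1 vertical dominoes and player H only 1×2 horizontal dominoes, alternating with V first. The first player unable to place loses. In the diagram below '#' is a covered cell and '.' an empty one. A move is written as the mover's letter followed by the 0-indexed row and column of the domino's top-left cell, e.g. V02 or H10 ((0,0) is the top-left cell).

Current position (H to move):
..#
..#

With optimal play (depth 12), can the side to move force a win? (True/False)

H winning at [..#/..#]: True

p1 H@[..#/..#]: H00[###/..#]+1* H10[..#/###]+1
p2 V@[###/..#] terminal -1; root [..#/..#] d12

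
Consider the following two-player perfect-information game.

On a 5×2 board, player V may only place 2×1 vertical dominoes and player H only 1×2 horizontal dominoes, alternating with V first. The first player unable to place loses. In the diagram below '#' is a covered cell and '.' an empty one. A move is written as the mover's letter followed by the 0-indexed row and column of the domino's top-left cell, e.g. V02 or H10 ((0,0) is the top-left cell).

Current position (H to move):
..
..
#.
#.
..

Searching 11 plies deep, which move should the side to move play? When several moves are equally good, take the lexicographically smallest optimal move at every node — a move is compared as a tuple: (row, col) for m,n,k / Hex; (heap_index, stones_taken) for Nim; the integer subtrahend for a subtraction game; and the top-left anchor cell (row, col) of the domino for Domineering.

H's best at [../../#./#./..]: H00

p1 H@[../../#./#./..]: H00[##/../#./#./..]+1* H10[../##/#./#./..]+1 H40[../../#./#./##]-1
p2 V@[##/../#./#./..]: V11[##/.#/##/#./..]-1* V21[##/../##/##/..]-1 V31[##/../#./##/.#]-1
p3 H@[##/.#/##/#./..]: H40[##/.#/##/#./##]+1*
p4 V@[##/.#/##/#./##] terminal -1; root [../../#./#./..] d11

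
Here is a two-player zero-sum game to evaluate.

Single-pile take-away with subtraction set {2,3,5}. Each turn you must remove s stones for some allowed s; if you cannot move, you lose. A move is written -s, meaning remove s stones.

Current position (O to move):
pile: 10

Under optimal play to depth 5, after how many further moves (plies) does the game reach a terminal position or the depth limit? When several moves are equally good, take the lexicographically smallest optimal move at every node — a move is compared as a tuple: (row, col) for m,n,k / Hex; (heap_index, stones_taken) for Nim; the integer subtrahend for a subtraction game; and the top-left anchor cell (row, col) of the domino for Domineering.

PV length from [10]: 3 plies

[10] O move#1: -2:+1/8*, -3:+1/7, -5:-1/5
[8] X move#2: -2:-1/6*, -3:-1/5, -5:-1/3
[6] O move#3: -2:-1/4, -3:-1/3, -5:+1/1*
[1] end (terminal -1, X#4); searched 10 to 5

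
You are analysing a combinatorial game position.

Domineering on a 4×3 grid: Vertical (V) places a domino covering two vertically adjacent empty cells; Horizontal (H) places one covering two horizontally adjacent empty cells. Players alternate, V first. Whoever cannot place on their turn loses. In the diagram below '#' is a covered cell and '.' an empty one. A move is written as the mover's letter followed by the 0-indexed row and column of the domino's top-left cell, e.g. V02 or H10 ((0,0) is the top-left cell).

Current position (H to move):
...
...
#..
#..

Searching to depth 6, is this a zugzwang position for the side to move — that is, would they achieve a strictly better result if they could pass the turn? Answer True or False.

zugzwang(.../.../#../#.., H) = False

p1 H@[.../.../#../#..]: H00[##./.../#../#..]-1* H01[.##/.../#../#..]-1 H10[.../##./#../#..]-1 H11[.../.##/#../#..]-1 H21[.../.../###/#..]-1 H31[.../.../#../###]-1
p2 V@[##./.../#../#..]: V02[###/..#/#../#..]-1 V11[##./.#./##./#..]+1* V12[##./..#/#.#/#..]+1 V21[##./.../##./##.]+1 V22[##./.../#.#/#.#]+1
p3 H@[##./.#./##./#..]: H31[##./.#./##./###]-1*
p4 V@[##./.#./##./###]: V02[###/.##/##./###]+1* V12[##./.##/###/###]+1
p5 H@[###/.##/##./###] terminal -1; root [.../.../#../#..] d6
if H skipped the turn, V would face:
~ p1 V@[.../.../#../#..]: V00[#../#../#../#..]+1* V01[.#./.#./#../#..]+1 V02[..#/..#/#../#..]+1 V11[.../.#./##./#..]+1 V12[.../..#/#.#/#..]-1 V21[.../.../##./##.]+1 V22[.../.../#.#/#.#]+1
~ p2 H@[#../#../#../#..]: H01[###/#../#../#..]-1* H11[#../###/#../#..]-1 H21[#../#../###/#..]-1 H31[#../#../#../###]-1
~ p3 V@[###/#../#../#..]: V11[###/##./##./#..]+1* V12[###/#.#/#.#/#..]+1 V21[###/#../##./##.]+1 V22[###/#../#.#/#.#]+1
~ p4 H@[###/##./##./#..]: H31[###/##./##./###]-1*
~ p5 V@[###/##./##./###]: V12[###/###/###/###]+1*
~ p6 H@[###/###/###/###] terminal -1; root [.../.../#../#..] d6
compare (H): move=-1 vs pass=-1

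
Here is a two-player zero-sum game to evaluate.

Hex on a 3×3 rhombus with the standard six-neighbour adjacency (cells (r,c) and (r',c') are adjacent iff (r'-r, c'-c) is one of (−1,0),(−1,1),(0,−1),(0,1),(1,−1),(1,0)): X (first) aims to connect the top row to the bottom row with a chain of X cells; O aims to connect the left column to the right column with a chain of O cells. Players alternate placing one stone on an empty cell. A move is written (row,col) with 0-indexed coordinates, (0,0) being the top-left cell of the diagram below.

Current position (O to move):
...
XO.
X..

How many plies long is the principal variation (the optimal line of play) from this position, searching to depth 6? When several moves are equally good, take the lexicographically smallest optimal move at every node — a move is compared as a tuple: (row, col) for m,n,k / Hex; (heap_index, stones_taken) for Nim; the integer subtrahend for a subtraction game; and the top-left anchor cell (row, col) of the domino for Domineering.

p1 O@[.../XO./X..]: (0,0)[O../XO./X..]-1* (0,1)[.O./XO./X..]-1 (0,2)[..O/XO./X..]-1 (1,2)[.../XOO/X..]-1 (2,1)[.../XO./XO.]-1 (2,2)[.../XO./X.O]-1
p2 X@[O../XO./X..]: (0,1)[OX./XO./X..]+1* (0,2)[O.X/XO./X..]+1 (1,2)[O../XOX/X..]+1 (2,1)[O../XO./XX.]-1 (2,2)[O../XO./X.X]-1
p3 O@[OX./XO./X..] terminal -1; root [.../XO./X..] d6

PV length from [.../XO./X..]: 2 plies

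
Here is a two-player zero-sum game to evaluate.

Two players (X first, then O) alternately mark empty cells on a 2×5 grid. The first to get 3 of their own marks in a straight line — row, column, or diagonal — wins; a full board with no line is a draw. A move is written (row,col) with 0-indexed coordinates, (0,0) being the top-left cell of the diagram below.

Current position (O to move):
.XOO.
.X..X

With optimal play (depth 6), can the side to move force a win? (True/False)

O winning at [.XOO./.X..X]: True

ply 1, O at .XOO./.X..X | (0,0)=+0→OXOO./.X..X; (0,4)=+1→.XOOO/.X..X*; (1,0)=+0→.XOO./OX..X; (1,2)=+0→.XOO./.XO.X; (1,3)=+0→.XOO./.X.OX
ply 2: .XOOO/.X..X is terminal -1 (X); from .XOO./.X..X depth 6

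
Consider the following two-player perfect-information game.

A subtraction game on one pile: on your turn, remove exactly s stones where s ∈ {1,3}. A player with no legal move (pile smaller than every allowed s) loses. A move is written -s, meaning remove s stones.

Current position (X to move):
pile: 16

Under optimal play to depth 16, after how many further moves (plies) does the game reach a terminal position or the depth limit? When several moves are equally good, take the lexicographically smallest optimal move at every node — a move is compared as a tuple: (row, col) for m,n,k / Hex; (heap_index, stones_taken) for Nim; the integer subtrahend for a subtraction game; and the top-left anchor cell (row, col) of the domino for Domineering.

PV length from [16]: 16 plies

ply 1, X at 16 | -1=-1→15*; -3=-1→13
ply 2, O at 15 | -1=+1→14*; -3=+1→12
ply 3, X at 14 | -1=-1→13*; -3=-1→11
ply 4, O at 13 | -1=+1→12*; -3=+1→10
ply 5, X at 12 | -1=-1→11*; -3=-1→9
ply 6, O at 11 | -1=+1→10*; -3=+1→8
ply 7, X at 10 | -1=-1→9*; -3=-1→7
ply 8, O at 9 | -1=+1→8*; -3=+1→6
ply 9, X at 8 | -1=-1→7*; -3=-1→5
ply 10, O at 7 | -1=+1→6*; -3=+1→4
ply 11, X at 6 | -1=-1→5*; -3=-1→3
ply 12, O at 5 | -1=+1→4*; -3=+1→2
ply 13, X at 4 | -1=-1→3*; -3=-1→1
ply 14, O at 3 | -1=+1→2*; -3=+1→0
ply 15, X at 2 | -1=-1→1*
ply 16, O at 1 | -1=+1→0*
ply 17: 0 is terminal -1 (X); from 16 depth 16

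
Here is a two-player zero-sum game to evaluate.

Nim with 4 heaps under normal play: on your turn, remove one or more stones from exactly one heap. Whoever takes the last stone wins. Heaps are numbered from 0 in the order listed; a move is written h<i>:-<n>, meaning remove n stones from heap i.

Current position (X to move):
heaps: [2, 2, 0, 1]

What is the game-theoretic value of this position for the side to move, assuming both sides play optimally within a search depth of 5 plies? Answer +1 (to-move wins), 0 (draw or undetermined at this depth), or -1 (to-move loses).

value((2,2,0,1), X) = +1

ply 1, X at (2,2,0,1) | h0:-1=-1→(1,2,0,1); h0:-2=-1→(0,2,0,1); h1:-1=-1→(2,1,0,1); h1:-2=-1→(2,0,0,1); h3:-1=+1→(2,2,0,0)*
ply 2, O at (2,2,0,0) | h0:-1=-1→(1,2,0,0)*; h0:-2=-1→(0,2,0,0); h1:-1=-1→(2,1,0,0); h1:-2=-1→(2,0,0,0)
ply 3, X at (1,2,0,0) | h0:-1=-1→(0,2,0,0); h1:-1=+1→(1,1,0,0)*; h1:-2=-1→(1,0,0,0)
ply 4, O at (1,1,0,0) | h0:-1=-1→(0,1,0,0)*; h1:-1=-1→(1,0,0,0)
ply 5, X at (0,1,0,0) | h1:-1=+1→(0,0,0,0)*
ply 6: (0,0,0,0) is terminal -1 (O); from (2,2,0,1) depth 5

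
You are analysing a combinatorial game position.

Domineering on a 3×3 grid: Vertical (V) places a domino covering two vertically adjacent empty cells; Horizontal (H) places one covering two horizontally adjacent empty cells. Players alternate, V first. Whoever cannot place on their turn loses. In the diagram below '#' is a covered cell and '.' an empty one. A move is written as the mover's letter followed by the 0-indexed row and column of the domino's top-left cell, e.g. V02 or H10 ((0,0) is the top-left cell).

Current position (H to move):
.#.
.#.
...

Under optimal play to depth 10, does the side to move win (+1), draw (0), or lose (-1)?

ply 1, H at .#./.#./... | H20=-1→.#./.#./##.*; H21=-1→.#./.#./.##
ply 2, V at .#./.#./##. | V00=+1→##./##./##.*; V02=+1→.##/.##/##.; V12=+1→.#./.##/###
ply 3: ##./##./##. is terminal -1 (H); from .#./.#./... depth 10

value(.#./.#./..., H) = -1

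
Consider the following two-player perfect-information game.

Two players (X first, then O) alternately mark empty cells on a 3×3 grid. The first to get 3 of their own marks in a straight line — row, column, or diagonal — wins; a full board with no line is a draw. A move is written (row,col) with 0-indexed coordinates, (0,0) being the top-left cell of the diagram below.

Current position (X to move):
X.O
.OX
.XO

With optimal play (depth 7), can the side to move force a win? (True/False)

[X.O/.OX/.XO] X move#1: (0,1):-1/XXO/.OX/.XO, (1,0):-1/X.O/XOX/.XO, (2,0):+0/X.O/.OX/XXO*
[X.O/.OX/XXO] O move#2: (0,1):-1/XOO/.OX/XXO, (1,0):+0/X.O/OOX/XXO*
[X.O/OOX/XXO] X move#3: (0,1):+0/XXO/OOX/XXO*
[XXO/OOX/XXO] end (terminal +0, O#4); searched X.O/.OX/.XO to 7

X winning at [X.O/.OX/.XO]: False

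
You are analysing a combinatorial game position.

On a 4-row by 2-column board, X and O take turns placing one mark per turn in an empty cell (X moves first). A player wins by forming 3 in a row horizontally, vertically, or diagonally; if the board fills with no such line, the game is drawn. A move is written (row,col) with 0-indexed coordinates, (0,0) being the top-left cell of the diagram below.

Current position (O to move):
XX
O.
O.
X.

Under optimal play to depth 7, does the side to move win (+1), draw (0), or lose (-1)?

[XX/O./O./X.] O move#1: (1,1):+0/XX/OO/O./X.*, (2,1):+0/XX/O./OO/X., (3,1):+0/XX/O./O./XO
[XX/OO/O./X.] X move#2: (2,1):+0/XX/OO/OX/X.*, (3,1):+0/XX/OO/O./XX
[XX/OO/OX/X.] O move#3: (3,1):+0/XX/OO/OX/XO*
[XX/OO/OX/XO] end (terminal +0, X#4); searched XX/O./O./X. to 7

value(XX/O./O./X., O) = 0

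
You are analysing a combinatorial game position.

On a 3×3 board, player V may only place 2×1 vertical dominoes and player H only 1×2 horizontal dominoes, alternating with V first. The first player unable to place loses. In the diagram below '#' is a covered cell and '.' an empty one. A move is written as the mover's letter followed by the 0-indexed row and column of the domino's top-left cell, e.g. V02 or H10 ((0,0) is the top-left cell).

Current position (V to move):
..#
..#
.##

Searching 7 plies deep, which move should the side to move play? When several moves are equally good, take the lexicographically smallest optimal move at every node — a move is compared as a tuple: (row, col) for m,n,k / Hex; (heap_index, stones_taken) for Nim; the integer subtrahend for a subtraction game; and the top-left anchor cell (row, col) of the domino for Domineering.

[..#/..#/.##] V move#1: V00:+1/#.#/#.#/.##*, V01:+1/.##/.##/.##, V10:-1/..#/#.#/###
[#.#/#.#/.##] end (terminal -1, H#2); searched ..#/..#/.## to 7

V's best at [..#/..#/.##]: V00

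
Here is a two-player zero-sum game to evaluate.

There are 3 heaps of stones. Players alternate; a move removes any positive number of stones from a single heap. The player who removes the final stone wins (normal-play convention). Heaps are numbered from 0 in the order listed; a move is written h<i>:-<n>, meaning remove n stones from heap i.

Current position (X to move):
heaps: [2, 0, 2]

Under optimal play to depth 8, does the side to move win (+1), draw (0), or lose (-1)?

p1 X@[(2,0,2)]: h0:-1[(1,0,2)]-1* h0:-2[(0,0,2)]-1 h2:-1[(2,0,1)]-1 h2:-2[(2,0,0)]-1
p2 O@[(1,0,2)]: h0:-1[(0,0,2)]-1 h2:-1[(1,0,1)]+1* h2:-2[(1,0,0)]-1
p3 X@[(1,0,1)]: h0:-1[(0,0,1)]-1* h2:-1[(1,0,0)]-1
p4 O@[(0,0,1)]: h2:-1[(0,0,0)]+1*
p5 X@[(0,0,0)] terminal -1; root [(2,0,2)] d8

value((2,0,2), X) = -1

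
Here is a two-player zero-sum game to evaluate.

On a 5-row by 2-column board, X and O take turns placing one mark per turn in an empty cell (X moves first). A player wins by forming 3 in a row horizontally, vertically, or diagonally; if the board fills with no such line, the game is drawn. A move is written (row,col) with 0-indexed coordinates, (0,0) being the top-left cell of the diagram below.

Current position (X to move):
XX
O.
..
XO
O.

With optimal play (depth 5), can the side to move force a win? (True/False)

X winning at [XX/O./../XO/O.]: False

[XX/O./../XO/O.] X move#1: (1,1):+0/XX/OX/../XO/O.*, (2,0):-1/XX/O./X./XO/O., (2,1):+0/XX/O./.X/XO/O., (4,1):+0/XX/O./../XO/OX
[XX/OX/../XO/O.] O move#2: (2,0):-1/XX/OX/O./XO/O., (2,1):+0/XX/OX/.O/XO/O.*, (4,1):-1/XX/OX/../XO/OO
[XX/OX/.O/XO/O.] X move#3: (2,0):-1/XX/OX/XO/XO/O., (4,1):+0/XX/OX/.O/XO/OX*
[XX/OX/.O/XO/OX] O move#4: (2,0):+0/XX/OX/OO/XO/OX*
[XX/OX/OO/XO/OX] end (terminal +0, X#5); searched XX/O./../XO/O. to 5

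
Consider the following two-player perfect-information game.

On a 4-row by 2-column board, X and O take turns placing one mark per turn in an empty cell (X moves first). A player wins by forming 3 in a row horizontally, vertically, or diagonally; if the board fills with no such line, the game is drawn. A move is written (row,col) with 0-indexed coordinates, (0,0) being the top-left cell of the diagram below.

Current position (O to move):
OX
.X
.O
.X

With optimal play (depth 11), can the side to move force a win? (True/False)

p1 O@[OX/.X/.O/.X]: (1,0)[OX/OX/.O/.X]+0* (2,0)[OX/.X/OO/.X]+0 (3,0)[OX/.X/.O/OX]+0
p2 X@[OX/OX/.O/.X]: (2,0)[OX/OX/XO/.X]+0* (3,0)[OX/OX/.O/XX]-1
p3 O@[OX/OX/XO/.X]: (3,0)[OX/OX/XO/OX]+0*
p4 X@[OX/OX/XO/OX] terminal +0; root [OX/.X/.O/.X] d11

O winning at [OX/.X/.O/.X]: False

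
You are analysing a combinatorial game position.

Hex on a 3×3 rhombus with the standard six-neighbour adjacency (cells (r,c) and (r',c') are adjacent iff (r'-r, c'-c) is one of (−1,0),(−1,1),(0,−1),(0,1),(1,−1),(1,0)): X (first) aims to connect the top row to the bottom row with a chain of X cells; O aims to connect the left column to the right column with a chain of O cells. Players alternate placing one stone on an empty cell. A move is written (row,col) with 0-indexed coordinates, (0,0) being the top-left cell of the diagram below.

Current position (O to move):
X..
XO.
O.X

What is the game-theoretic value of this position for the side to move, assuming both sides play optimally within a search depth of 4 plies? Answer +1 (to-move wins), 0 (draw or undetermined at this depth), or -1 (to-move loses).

ply 1, O at X../XO./O.X | (0,1)=+1→XO./XO./O.X*; (0,2)=+1→X.O/XO./O.X; (1,2)=+1→X../XOO/O.X; (2,1)=+1→X../XO./OOX
ply 2, X at XO./XO./O.X | (0,2)=-1→XOX/XO./O.X*; (1,2)=-1→XO./XOX/O.X; (2,1)=-1→XO./XO./OXX
ply 3, O at XOX/XO./O.X | (1,2)=+1→XOX/XOO/O.X*; (2,1)=-1→XOX/XO./OOX
ply 4: XOX/XOO/O.X is terminal -1 (X); from X../XO./O.X depth 4

value(X../XO./O.X, O) = +1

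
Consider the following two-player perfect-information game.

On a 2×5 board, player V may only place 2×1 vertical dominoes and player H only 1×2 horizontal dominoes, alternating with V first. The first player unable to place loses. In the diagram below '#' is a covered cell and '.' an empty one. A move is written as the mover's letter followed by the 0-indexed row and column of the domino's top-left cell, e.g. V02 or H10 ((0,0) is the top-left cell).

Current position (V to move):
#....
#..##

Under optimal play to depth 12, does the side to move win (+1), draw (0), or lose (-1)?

ply 1, V at #..../#..## | V01=-1→##.../##.##; V02=+1→#.#../#.###*
ply 2, H at #.#../#.### | H03=-1→#.###/#.###*
ply 3, V at #.###/#.### | V01=+1→#####/#####*
ply 4: #####/##### is terminal -1 (H); from #..../#..## depth 12

value(#..../#..##, V) = +1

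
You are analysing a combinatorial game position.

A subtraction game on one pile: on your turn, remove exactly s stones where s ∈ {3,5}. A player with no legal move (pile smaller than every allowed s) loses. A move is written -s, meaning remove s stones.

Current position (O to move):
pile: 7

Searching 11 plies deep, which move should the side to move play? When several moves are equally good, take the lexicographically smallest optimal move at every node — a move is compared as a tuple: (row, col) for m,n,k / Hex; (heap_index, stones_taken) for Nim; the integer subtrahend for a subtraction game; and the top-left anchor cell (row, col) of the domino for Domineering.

[7] O move#1: -3:-1/4, -5:+1/2*
[2] end (terminal -1, X#2); searched 7 to 11

O's best at [7]: -5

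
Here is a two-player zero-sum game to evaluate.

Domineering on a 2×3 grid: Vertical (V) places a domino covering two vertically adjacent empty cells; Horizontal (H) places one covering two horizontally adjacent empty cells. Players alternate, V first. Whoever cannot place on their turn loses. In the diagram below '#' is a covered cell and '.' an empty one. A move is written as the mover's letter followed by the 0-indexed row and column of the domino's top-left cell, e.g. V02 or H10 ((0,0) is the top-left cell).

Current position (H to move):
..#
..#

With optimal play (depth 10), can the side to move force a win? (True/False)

H winning at [..#/..#]: True

[..#/..#] H move#1: H00:+1/###/..#*, H10:+1/..#/###
[###/..#] end (terminal -1, V#2); searched ..#/..# to 10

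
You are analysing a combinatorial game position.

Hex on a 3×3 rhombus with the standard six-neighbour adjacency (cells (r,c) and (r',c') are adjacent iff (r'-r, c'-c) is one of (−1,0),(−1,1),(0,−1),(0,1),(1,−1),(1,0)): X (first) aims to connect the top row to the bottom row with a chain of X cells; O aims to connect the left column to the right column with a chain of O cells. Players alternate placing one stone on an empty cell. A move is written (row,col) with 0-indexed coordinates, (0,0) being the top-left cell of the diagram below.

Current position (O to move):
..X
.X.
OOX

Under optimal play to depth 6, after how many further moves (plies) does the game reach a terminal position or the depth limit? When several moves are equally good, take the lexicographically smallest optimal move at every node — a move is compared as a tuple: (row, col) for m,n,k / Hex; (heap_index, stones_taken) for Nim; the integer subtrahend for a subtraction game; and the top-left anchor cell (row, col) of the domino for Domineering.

PV length from [..X/.X./OOX]: 1 ply

ply 1, O at ..X/.X./OOX | (0,0)=-1→O.X/.X./OOX; (0,1)=-1→.OX/.X./OOX; (1,0)=-1→..X/OX./OOX; (1,2)=+1→..X/.XO/OOX*
ply 2: ..X/.XO/OOX is terminal -1 (X); from ..X/.X./OOX depth 6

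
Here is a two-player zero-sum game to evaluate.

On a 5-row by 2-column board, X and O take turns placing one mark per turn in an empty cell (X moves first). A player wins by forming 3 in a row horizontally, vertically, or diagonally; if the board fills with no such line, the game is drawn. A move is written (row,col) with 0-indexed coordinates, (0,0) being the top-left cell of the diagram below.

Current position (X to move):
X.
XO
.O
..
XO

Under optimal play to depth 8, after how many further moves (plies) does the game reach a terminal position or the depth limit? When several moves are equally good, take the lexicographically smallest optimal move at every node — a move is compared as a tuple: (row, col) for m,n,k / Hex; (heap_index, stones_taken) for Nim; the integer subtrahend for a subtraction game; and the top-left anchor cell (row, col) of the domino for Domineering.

PV length from [X./XO/.O/../XO]: 1 ply

p1 X@[X./XO/.O/../XO]: (0,1)[XX/XO/.O/../XO]-1 (2,0)[X./XO/XO/../XO]+1* (3,0)[X./XO/.O/X./XO]-1 (3,1)[X./XO/.O/.X/XO]-1
p2 O@[X./XO/XO/../XO] terminal -1; root [X./XO/.O/../XO] d8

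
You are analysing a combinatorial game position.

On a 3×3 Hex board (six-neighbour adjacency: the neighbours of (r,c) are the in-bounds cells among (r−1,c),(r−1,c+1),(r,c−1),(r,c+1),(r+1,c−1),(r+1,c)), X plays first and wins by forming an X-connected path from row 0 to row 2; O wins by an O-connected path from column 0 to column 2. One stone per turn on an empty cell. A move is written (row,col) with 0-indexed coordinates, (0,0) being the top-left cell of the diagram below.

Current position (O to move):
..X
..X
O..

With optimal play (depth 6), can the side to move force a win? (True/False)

O winning at [..X/..X/O..]: False

ply 1, O at ..X/..X/O.. | (0,0)=-1→O.X/..X/O..*; (0,1)=-1→.OX/..X/O..; (1,0)=-1→..X/O.X/O..; (1,1)=-1→..X/.OX/O..; (2,1)=-1→..X/..X/OO.; (2,2)=-1→..X/..X/O.O
ply 2, X at O.X/..X/O.. | (0,1)=+1→OXX/..X/O..*; (1,0)=+1→O.X/X.X/O..; (1,1)=+1→O.X/.XX/O..; (2,1)=+1→O.X/..X/OX.; (2,2)=+1→O.X/..X/O.X
ply 3, O at OXX/..X/O.. | (1,0)=-1→OXX/O.X/O..*; (1,1)=-1→OXX/.OX/O..; (2,1)=-1→OXX/..X/OO.; (2,2)=-1→OXX/..X/O.O
ply 4, X at OXX/O.X/O.. | (1,1)=+1→OXX/OXX/O..*; (2,1)=+1→OXX/O.X/OX.; (2,2)=+1→OXX/O.X/O.X
ply 5, O at OXX/OXX/O.. | (2,1)=-1→OXX/OXX/OO.*; (2,2)=-1→OXX/OXX/O.O
ply 6, X at OXX/OXX/OO. | (2,2)=+1→OXX/OXX/OOX*
ply 7: OXX/OXX/OOX is terminal -1 (O); from ..X/..X/O.. depth 6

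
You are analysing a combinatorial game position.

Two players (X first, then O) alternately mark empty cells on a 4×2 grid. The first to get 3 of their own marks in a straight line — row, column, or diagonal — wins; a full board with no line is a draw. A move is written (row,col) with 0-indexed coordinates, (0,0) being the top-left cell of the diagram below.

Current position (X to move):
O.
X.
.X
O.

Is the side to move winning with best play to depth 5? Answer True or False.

X winning at [O./X./.X/O.]: True

ply 1, X at O./X./.X/O. | (0,1)=+0→OX/X./.X/O.; (1,1)=+1→O./XX/.X/O.*; (2,0)=+0→O./X./XX/O.; (3,1)=+0→O./X./.X/OX
ply 2, O at O./XX/.X/O. | (0,1)=-1→OO/XX/.X/O.*; (2,0)=-1→O./XX/OX/O.; (3,1)=-1→O./XX/.X/OO
ply 3, X at OO/XX/.X/O. | (2,0)=+0→OO/XX/XX/O.; (3,1)=+1→OO/XX/.X/OX*
ply 4: OO/XX/.X/OX is terminal -1 (O); from O./X./.X/O. depth 5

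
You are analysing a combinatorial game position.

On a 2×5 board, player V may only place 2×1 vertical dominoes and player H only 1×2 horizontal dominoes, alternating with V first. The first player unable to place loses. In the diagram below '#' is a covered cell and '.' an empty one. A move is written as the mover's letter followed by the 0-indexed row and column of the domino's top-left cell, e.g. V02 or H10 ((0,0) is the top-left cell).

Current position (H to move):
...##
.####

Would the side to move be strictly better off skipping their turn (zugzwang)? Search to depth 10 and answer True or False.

p1 H@[...##/.####]: H00[##.##/.####]+1* H01[.####/.####]-1
p2 V@[##.##/.####] terminal -1; root [...##/.####] d10
pass branch (V moves first from the same position):
  | p1 V@[...##/.####]: V00[#..##/#####]-1*
  | p2 H@[#..##/#####]: H01[#####/#####]+1*
  | p3 V@[#####/#####] terminal -1; root [...##/.####] d10
H moving scores +1; H passing scores +1

zugzwang(...##/.####, H) = False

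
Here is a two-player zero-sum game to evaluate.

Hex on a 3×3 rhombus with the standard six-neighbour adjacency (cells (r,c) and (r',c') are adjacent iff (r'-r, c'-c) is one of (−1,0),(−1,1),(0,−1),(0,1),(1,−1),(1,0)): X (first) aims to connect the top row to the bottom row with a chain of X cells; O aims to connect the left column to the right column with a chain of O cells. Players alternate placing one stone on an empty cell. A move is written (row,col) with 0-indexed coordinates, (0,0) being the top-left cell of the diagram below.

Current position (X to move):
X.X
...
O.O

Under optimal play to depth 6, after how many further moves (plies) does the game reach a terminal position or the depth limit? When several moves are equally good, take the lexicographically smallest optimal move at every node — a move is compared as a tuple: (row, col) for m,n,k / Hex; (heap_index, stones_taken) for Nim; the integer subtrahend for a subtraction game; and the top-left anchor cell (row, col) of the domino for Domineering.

p1 X@[X.X/.../O.O]: (0,1)[XXX/.../O.O]-1 (1,0)[X.X/X../O.O]-1 (1,1)[X.X/.X./O.O]-1 (1,2)[X.X/..X/O.O]-1 (2,1)[X.X/.../OXO]+1*
p2 O@[X.X/.../OXO]: (0,1)[XOX/.../OXO]-1* (1,0)[X.X/O../OXO]-1 (1,1)[X.X/.O./OXO]-1 (1,2)[X.X/..O/OXO]-1
p3 X@[XOX/.../OXO]: (1,0)[XOX/X../OXO]+1* (1,1)[XOX/.X./OXO]+1 (1,2)[XOX/..X/OXO]+1
p4 O@[XOX/X../OXO]: (1,1)[XOX/XO./OXO]-1* (1,2)[XOX/X.O/OXO]-1
p5 X@[XOX/XO./OXO]: (1,2)[XOX/XOX/OXO]+1*
p6 O@[XOX/XOX/OXO] terminal -1; root [X.X/.../O.O] d6

PV length from [X.X/.../O.O]: 5 plies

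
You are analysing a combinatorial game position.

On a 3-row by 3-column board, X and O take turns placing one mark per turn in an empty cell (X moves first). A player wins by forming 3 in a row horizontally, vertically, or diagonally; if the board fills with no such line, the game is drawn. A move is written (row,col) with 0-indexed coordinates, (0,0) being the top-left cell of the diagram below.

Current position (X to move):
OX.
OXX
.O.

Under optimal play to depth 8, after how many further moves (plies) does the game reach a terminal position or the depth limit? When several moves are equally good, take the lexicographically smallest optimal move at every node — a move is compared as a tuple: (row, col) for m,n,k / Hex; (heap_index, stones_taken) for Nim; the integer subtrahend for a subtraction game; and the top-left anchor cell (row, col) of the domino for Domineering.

ply 1, X at OX./OXX/.O. | (0,2)=-1→OXX/OXX/.O.; (2,0)=+0→OX./OXX/XO.*; (2,2)=-1→OX./OXX/.OX
ply 2, O at OX./OXX/XO. | (0,2)=+0→OXO/OXX/XO.*; (2,2)=-1→OX./OXX/XOO
ply 3, X at OXO/OXX/XO. | (2,2)=+0→OXO/OXX/XOX*
ply 4: OXO/OXX/XOX is terminal +0 (O); from OX./OXX/.O. depth 8

PV length from [OX./OXX/.O.]: 3 plies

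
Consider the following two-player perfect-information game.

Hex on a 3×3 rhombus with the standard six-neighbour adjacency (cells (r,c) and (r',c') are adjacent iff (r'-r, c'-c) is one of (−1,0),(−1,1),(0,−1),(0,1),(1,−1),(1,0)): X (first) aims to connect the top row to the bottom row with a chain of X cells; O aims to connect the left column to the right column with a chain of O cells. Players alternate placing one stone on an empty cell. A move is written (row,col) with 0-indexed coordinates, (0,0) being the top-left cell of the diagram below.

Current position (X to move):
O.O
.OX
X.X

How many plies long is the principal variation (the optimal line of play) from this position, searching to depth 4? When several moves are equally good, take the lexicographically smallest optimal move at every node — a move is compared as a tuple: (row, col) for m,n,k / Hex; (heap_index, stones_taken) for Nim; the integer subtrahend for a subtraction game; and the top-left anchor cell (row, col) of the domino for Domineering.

ply 1, X at O.O/.OX/X.X | (0,1)=-1→OXO/.OX/X.X*; (1,0)=-1→O.O/XOX/X.X; (2,1)=-1→O.O/.OX/XXX
ply 2, O at OXO/.OX/X.X | (1,0)=+1→OXO/OOX/X.X*; (2,1)=-1→OXO/.OX/XOX
ply 3: OXO/OOX/X.X is terminal -1 (X); from O.O/.OX/X.X depth 4

PV length from [O.O/.OX/X.X]: 2 plies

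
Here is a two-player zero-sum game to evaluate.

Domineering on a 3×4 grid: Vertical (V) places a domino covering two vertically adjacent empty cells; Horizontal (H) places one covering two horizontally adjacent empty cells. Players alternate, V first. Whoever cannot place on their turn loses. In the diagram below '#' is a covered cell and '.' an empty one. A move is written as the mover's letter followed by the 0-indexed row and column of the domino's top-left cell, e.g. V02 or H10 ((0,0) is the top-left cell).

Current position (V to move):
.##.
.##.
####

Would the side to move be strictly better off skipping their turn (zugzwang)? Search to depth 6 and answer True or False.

zugzwang(.##./.##./####, V) = False

ply 1, V at .##./.##./#### | V00=+1→###./###./####*; V03=+1→.###/.###/####
ply 2: ###./###./#### is terminal -1 (H); from .##./.##./#### depth 6
pass branch (H moves first from the same position):
  | ply 1: .##./.##./#### is terminal -1 (H); from .##./.##./#### depth 6
V moving scores +1; V passing scores +1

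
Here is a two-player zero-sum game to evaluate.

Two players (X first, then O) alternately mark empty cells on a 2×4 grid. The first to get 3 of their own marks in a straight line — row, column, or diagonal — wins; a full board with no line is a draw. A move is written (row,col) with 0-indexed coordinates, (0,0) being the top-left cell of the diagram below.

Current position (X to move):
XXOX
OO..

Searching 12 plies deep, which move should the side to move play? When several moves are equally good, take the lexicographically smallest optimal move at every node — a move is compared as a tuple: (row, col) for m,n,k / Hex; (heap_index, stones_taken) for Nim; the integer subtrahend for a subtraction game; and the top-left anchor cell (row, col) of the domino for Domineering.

X's best at [XXOX/OO..]: (1,2)

ply 1, X at XXOX/OO.. | (1,2)=+0→XXOX/OOX.*; (1,3)=-1→XXOX/OO.X
ply 2, O at XXOX/OOX. | (1,3)=+0→XXOX/OOXO*
ply 3: XXOX/OOXO is terminal +0 (X); from XXOX/OO.. depth 12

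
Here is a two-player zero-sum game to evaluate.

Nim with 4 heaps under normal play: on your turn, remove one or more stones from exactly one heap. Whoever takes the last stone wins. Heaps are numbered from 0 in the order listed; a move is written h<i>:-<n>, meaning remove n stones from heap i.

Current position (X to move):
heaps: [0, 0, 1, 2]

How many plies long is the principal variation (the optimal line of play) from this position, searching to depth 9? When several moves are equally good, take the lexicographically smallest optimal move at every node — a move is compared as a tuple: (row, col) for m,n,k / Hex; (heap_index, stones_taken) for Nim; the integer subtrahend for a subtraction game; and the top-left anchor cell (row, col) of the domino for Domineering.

ply 1, X at (0,0,1,2) | h2:-1=-1→(0,0,0,2); h3:-1=+1→(0,0,1,1)*; h3:-2=-1→(0,0,1,0)
ply 2, O at (0,0,1,1) | h2:-1=-1→(0,0,0,1)*; h3:-1=-1→(0,0,1,0)
ply 3, X at (0,0,0,1) | h3:-1=+1→(0,0,0,0)*
ply 4: (0,0,0,0) is terminal -1 (O); from (0,0,1,2) depth 9

PV length from [(0,0,1,2)]: 3 plies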